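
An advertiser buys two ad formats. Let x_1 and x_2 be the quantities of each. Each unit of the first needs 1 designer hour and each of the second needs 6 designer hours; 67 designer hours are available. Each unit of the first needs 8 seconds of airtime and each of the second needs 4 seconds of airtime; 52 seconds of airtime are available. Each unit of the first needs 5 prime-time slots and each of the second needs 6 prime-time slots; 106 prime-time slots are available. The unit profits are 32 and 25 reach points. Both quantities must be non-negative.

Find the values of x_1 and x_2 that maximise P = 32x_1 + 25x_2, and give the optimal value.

x_1 = 1, x_2 = 11, maximum P = 307

Vertices and P = 32x_1 + 25x_2:
  (0, 0) → P = 0
  (0, 67/6) → P = 1675/6
  (13/2, 0) → P = 208
  (1, 11) → P = 307

At the optimal vertex, x_1 + 6x_2 = 67 and 8x_1 + 4x_2 = 52.
Solving simultaneously gives x_1 = 1, x_2 = 11.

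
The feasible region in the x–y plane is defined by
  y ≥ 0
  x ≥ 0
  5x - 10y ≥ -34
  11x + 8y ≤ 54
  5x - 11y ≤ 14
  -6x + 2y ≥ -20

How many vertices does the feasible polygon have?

Intersecting each pair of boundary lines and keeping only the points that satisfy every inequality leaves:
  (0, 0)
  (14/5, 0)
  (0, 17/5)
  (134/75, 322/75)
  (134/35, 52/35)
  (24/7, 2/7)

6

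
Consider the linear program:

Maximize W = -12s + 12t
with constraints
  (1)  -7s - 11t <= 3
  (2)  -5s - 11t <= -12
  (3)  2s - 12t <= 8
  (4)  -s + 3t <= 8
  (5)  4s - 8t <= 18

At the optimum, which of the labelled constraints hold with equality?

(2) and (4)

Feasible corners and W = -12s + 12t:
  (116/41, -8/41) → W = -1488/41
  (-2, 2) → W = 48
  (19/4, 1/8) → W = -111/2
  (59/2, 25/2) → W = -204

The maximum is at (-2, 2). Substituting into each constraint, equality holds for (2) and (4); the remaining constraints have slack.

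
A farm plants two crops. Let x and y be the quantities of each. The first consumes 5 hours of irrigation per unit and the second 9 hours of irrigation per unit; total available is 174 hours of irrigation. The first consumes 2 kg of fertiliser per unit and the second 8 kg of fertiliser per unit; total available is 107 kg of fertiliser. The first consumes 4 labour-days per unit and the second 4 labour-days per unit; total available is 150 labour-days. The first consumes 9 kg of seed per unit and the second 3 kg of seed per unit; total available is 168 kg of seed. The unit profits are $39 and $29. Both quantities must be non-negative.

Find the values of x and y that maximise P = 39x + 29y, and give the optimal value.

x = 31/2, y = 19/2, maximum P = 880

Vertices and P = 39x + 29y:
  (0, 0) → P = 0
  (0, 107/8) → P = 3103/8
  (56/3, 0) → P = 728
  (31/2, 19/2) → P = 880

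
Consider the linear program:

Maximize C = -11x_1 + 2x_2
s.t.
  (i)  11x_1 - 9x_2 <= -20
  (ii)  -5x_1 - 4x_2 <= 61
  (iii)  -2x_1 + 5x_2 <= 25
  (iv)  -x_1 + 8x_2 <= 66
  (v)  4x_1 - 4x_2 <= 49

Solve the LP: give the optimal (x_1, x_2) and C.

Vertices and C = -11x_1 + 2x_2:
  (-629/89, -571/89) → C = 5777/89
  (125/37, 235/37) → C = -905/37
  (-135/11, 1/11) → C = 1487/11

x_1 = -135/11, x_2 = 1/11, maximum C = 1487/11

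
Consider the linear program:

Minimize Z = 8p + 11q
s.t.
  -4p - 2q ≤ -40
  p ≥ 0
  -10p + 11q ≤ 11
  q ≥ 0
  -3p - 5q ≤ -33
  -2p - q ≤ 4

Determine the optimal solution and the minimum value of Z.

p = 67/7, q = 6/7, minimum Z = 86

Feasible corners and Z = 8p + 11q:
  (209/32, 111/16) → Z = 2057/16
  (67/7, 6/7) → Z = 86
  (11, 0) → Z = 88
The feasible region is unbounded (it extends along (11, 10), (1, 0)), but Z strictly increases along every unbounded feasible direction, so there is no improving ray and the minimum is attained at a vertex.

At the optimal vertex, -4p - 2q = -40 and -3p - 5q = -33.
Solving simultaneously gives p = 67/7, q = 6/7.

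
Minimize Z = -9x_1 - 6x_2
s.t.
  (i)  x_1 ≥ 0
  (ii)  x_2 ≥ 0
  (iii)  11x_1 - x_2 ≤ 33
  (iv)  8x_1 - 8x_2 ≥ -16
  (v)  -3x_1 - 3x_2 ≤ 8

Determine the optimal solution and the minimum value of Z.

x_1 = 7/2, x_2 = 11/2, minimum Z = -129/2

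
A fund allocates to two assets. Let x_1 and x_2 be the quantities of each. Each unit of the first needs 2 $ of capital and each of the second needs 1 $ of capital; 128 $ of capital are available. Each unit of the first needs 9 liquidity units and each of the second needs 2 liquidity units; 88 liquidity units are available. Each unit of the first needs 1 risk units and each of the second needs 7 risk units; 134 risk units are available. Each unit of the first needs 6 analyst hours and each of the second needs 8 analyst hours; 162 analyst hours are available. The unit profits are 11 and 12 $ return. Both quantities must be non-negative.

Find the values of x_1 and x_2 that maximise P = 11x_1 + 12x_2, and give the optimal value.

Vertices and P = 11x_1 + 12x_2:
  (0, 0) → P = 0
  (0, 134/7) → P = 1608/7
  (88/9, 0) → P = 968/9
  (19/3, 31/2) → P = 767/3
  (31/17, 321/17) → P = 4193/17

x_1 = 19/3, x_2 = 31/2, maximum P = 767/3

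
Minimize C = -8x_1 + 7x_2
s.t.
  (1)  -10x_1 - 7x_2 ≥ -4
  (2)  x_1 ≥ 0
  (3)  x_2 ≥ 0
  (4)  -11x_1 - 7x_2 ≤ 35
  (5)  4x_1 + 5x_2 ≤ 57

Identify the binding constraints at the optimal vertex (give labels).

(1) and (3)

Extreme points and C = -8x_1 + 7x_2:
  (0, 4/7) → C = 4
  (2/5, 0) → C = -16/5
  (0, 0) → C = 0

The minimum is at (2/5, 0). Substituting into each constraint, equality holds for (1) and (3); the remaining constraints have slack.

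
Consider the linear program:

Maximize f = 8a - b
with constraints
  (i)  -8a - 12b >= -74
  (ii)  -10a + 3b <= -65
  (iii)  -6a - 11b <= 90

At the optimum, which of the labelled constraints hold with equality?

(i) and (iii)

Vertices and f = 8a - b:
  (167/24, 55/36) → f = 1949/36
  (947/8, -291/4) → f = 4079/4
  (445/128, -645/64) → f = 2425/64

The maximum is at (947/8, -291/4). Substituting into each constraint, equality holds for (i) and (iii); the remaining constraints have slack.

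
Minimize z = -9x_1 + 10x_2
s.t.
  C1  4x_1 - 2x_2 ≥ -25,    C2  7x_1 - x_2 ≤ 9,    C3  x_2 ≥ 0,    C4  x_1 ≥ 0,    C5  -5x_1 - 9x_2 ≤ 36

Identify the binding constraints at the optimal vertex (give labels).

Vertices and z = -9x_1 + 10x_2:
  (43/10, 211/10) → z = 1723/10
  (0, 25/2) → z = 125
  (9/7, 0) → z = -81/7
  (0, 0) → z = 0

The minimum is at (9/7, 0). Substituting into each constraint, equality holds for C2 and C3; the remaining constraints have slack.

C2 and C3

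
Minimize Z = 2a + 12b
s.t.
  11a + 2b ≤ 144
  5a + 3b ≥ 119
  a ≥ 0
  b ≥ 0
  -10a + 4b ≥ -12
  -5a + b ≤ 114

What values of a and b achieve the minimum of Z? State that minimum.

a = 194/23, b = 589/23, minimum Z = 7456/23

Corner points and Z = 2a + 12b:
  (194/23, 589/23) → Z = 7456/23
  (0, 72) → Z = 864
  (0, 119/3) → Z = 476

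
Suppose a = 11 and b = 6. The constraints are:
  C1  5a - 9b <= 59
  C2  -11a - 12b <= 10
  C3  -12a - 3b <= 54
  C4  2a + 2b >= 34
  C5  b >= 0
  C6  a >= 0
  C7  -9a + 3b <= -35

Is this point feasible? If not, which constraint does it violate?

feasible

C1: 1 ≤ 59 ✓
C2: -193 ≤ 10 ✓
C3: -150 ≤ 54 ✓
C4: 34 ≥ 34 ✓
C5: 6 ≥ 0 ✓
C6: 11 ≥ 0 ✓
C7: -81 ≤ -35 ✓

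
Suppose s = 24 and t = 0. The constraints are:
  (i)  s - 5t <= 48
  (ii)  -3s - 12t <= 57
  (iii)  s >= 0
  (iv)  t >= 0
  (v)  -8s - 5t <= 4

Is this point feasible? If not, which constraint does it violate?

feasible

(i): 24 ≤ 48 ✓
(ii): -72 ≤ 57 ✓
(iii): 24 ≥ 0 ✓
(iv): 0 ≥ 0 ✓
(v): -192 ≤ 4 ✓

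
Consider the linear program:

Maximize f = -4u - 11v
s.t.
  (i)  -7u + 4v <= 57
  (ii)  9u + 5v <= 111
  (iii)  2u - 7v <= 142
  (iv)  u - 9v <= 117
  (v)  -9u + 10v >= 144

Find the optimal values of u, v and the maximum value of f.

Feasible corners and f = -4u - 11v:
  (159/71, 1290/71) → f = -14826/71
  (3/17, 495/34) → f = -5469/34
  (26/9, 17) → f = -1787/9

The binding constraints are -7u + 4v = 57 and -9u + 10v = 144.
Solving simultaneously gives u = 3/17, v = 495/34.

u = 3/17, v = 495/34, maximum f = -5469/34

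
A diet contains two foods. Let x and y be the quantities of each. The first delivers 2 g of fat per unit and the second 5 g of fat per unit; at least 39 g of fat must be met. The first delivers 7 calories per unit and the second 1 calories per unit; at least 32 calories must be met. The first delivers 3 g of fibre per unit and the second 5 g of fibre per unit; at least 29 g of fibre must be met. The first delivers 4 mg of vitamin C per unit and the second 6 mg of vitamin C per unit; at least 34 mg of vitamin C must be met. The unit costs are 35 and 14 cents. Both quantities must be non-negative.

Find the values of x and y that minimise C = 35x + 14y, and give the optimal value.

Extreme points and C = 35x + 14y:
  (0, 32) → C = 448
  (39/2, 0) → C = 1365/2
  (11/3, 19/3) → C = 217
The feasible region is unbounded (it extends along (0, 1), (1, 0)), but C strictly increases along every unbounded feasible direction, so there is no improving ray and the minimum is attained at a vertex.

x = 11/3, y = 19/3, minimum C = 217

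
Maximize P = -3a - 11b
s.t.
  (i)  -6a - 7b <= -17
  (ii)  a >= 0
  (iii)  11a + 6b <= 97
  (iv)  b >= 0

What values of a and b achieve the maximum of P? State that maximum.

a = 17/6, b = 0, maximum P = -17/2

Feasible corners and P = -3a - 11b:
  (0, 17/7) → P = -187/7
  (17/6, 0) → P = -17/2
  (0, 97/6) → P = -1067/6
  (97/11, 0) → P = -291/11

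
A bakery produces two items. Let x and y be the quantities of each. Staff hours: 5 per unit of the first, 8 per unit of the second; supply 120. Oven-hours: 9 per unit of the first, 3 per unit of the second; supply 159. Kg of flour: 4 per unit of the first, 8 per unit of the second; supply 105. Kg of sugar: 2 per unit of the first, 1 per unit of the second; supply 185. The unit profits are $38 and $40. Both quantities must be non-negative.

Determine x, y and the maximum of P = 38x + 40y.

Corner points and P = 38x + 40y:
  (0, 0) → P = 0
  (0, 105/8) → P = 525
  (53/3, 0) → P = 2014/3
  (16, 5) → P = 808
  (15, 45/8) → P = 795

At the optimal vertex, 5x + 8y = 120 and 9x + 3y = 159.
Solving simultaneously gives x = 16, y = 5.

x = 16, y = 5, maximum P = 808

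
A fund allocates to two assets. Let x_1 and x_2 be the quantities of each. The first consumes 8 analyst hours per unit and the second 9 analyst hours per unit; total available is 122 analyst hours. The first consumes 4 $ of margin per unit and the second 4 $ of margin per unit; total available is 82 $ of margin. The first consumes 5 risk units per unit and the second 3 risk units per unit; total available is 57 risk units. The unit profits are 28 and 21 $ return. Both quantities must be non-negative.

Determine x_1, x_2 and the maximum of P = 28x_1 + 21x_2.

Extreme points and P = 28x_1 + 21x_2:
  (0, 0) → P = 0
  (0, 122/9) → P = 854/3
  (57/5, 0) → P = 1596/5
  (7, 22/3) → P = 350

The optimum lies where 8x_1 + 9x_2 = 122 and 5x_1 + 3x_2 = 57.
Solving simultaneously gives x_1 = 7, x_2 = 22/3.

x_1 = 7, x_2 = 22/3, maximum P = 350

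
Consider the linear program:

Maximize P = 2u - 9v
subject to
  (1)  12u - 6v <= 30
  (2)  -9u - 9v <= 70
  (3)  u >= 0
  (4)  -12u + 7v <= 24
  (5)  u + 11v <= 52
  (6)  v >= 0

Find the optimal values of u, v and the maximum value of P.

Extreme points and P = 2u - 9v:
  (107/23, 99/23) → P = -677/23
  (5/2, 0) → P = 5
  (0, 24/7) → P = -216/7
  (0, 0) → P = 0
  (100/139, 648/139) → P = -5632/139

At the optimal vertex, 12u - 6v = 30 and v = 0.
Solving simultaneously gives u = 5/2, v = 0.

u = 5/2, v = 0, maximum P = 5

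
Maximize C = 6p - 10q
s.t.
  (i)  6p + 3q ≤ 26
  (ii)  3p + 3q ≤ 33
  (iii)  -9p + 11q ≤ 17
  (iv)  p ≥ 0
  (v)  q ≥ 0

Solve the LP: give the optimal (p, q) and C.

Feasible corners and C = 6p - 10q:
  (235/93, 112/31) → C = -650/31
  (13/3, 0) → C = 26
  (0, 17/11) → C = -170/11
  (0, 0) → C = 0

p = 13/3, q = 0, maximum C = 26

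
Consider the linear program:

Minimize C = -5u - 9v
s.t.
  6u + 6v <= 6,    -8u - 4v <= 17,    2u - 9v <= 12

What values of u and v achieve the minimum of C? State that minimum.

u = -21/4, v = 25/4, minimum C = -30

The optimum lies where 6u + 6v = 6 and -8u - 4v = 17.
Solving simultaneously gives u = -21/4, v = 25/4.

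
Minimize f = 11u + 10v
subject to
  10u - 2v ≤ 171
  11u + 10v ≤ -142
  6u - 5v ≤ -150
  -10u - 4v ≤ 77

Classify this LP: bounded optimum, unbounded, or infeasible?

The boundaries 10u - 2v = 171 and 11u + 10v = -142 meet at (713/61, -3301/122), but that point violates 6u - 5v ≤ -150. Every candidate vertex is excluded by some other constraint, so the feasible region is empty.

infeasible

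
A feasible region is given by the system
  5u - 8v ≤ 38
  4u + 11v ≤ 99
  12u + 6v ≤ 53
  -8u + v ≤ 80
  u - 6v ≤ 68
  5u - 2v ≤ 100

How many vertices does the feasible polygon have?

4

Intersecting each pair of boundary lines and keeping only the points that satisfy every inequality leaves:
  (326/63, -191/126)
  (-678/59, -704/59)
  (-11/108, 244/27)
  (-781/92, 278/23)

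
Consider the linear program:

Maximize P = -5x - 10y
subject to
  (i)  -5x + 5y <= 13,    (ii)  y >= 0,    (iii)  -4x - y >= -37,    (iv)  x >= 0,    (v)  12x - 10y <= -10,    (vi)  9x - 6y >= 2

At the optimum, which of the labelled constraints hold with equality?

Feasible corners and P = -5x - 10y:
  (172/25, 237/25) → P = -646/5
  (88/15, 127/15) → P = -114
  (90/13, 121/13) → P = -1660/13
  (40/9, 19/3) → P = -770/9

The maximum is at (40/9, 19/3). Substituting into each constraint, equality holds for (v) and (vi); the remaining constraints have slack.

(v) and (vi)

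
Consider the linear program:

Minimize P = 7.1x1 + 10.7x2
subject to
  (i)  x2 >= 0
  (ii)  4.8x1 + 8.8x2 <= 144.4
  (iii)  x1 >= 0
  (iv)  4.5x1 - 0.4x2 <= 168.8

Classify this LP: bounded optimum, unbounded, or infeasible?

bounded optimum

Feasible corners and P = 7.1x1 + 10.7x2:
  (361/12, 0) → P = 25631/120
  (0, 0) → P = 0
  (0, 361/22) → P = 38627/220
The feasible region has finitely many vertices and no improving ray; the minimum is 0 at (0, 0).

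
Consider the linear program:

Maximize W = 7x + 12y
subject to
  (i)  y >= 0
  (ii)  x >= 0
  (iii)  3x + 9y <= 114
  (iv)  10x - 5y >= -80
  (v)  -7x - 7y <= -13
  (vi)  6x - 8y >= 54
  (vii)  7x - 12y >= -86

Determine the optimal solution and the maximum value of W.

Corner points and W = 7x + 12y:
  (38, 0) → W = 266
  (9, 0) → W = 63
  (233/13, 87/13) → W = 2675/13

The binding constraints are y = 0 and 3x + 9y = 114.
Solving simultaneously gives x = 38, y = 0.

x = 38, y = 0, maximum W = 266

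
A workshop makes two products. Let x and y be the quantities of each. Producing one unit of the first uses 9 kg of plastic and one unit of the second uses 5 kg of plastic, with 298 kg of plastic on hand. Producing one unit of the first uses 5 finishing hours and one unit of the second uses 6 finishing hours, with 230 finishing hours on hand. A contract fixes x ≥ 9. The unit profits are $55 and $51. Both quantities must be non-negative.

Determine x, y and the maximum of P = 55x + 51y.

x = 22, y = 20, maximum P = 2230

Feasible corners and P = 55x + 51y:
  (298/9, 0) → P = 16390/9
  (9, 0) → P = 495
  (22, 20) → P = 2230
  (9, 185/6) → P = 4135/2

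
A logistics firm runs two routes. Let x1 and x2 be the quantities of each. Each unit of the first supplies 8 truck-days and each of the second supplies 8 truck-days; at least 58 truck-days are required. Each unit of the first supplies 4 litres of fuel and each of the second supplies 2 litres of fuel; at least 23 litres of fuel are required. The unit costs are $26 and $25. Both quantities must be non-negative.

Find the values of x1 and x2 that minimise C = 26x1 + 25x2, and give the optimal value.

x1 = 17/4, x2 = 3, minimum C = 371/2

Vertices and C = 26x1 + 25x2:
  (0, 23/2) → C = 575/2
  (29/4, 0) → C = 377/2
  (17/4, 3) → C = 371/2
The feasible region is unbounded (it extends along (0, 1), (1, 0)), but C strictly increases along every unbounded feasible direction, so there is no improving ray and the minimum is attained at a vertex.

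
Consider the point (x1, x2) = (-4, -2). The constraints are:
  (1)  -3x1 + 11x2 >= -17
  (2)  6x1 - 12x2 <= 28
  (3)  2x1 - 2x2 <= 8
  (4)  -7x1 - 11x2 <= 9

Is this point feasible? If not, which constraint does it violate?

not feasible — violates (4)

Constraint (4): -7x1 - 11x2 = 50, which is not ≤ 9. All other constraints are satisfied.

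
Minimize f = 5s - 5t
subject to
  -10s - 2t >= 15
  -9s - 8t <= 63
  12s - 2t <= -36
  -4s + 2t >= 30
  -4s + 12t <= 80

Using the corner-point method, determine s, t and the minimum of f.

Corner points and f = 5s - 5t:
  (-183/25, 9/25) → f = -192/5
  (-349/35, 117/35) → f = -466/7
  (-5, 5) → f = -50

The optimum lies where -9s - 8t = 63 and -4s + 12t = 80.
Solving simultaneously gives s = -349/35, t = 117/35.

s = -349/35, t = 117/35, minimum f = -466/7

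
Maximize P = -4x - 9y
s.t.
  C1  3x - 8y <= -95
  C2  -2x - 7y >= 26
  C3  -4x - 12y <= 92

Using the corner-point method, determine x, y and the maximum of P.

x = -83, y = 20, maximum P = 152

Corner points and P = -4x - 9y:
  (-873/37, 112/37) → P = 2484/37
  (-469/17, 26/17) → P = 1642/17
  (-83, 20) → P = 152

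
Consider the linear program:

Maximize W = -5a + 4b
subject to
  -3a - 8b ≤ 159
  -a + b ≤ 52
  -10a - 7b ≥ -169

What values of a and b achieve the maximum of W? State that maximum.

Vertices and W = -5a + 4b:
  (-575/11, -3/11) → W = 2863/11
  (2465/59, -2097/59) → W = -20713/59
  (-195/17, 689/17) → W = 3731/17

a = -575/11, b = -3/11, maximum W = 2863/11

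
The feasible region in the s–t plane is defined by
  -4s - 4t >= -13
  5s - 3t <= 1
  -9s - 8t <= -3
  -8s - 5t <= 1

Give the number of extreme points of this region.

Of the 6 pairwise boundary intersections, those satisfying every inequality are:
  (43/32, 61/32)
  (-23/4, 9)
  (17/67, 6/67)
  (-23/19, 33/19)

4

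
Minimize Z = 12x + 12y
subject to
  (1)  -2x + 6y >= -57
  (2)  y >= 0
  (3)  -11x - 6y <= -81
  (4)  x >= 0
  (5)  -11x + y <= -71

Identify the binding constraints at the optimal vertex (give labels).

(2) and (3)

Extreme points and Z = 12x + 12y:
  (57/2, 0) → Z = 342
  (81/11, 0) → Z = 972/11
  (507/77, 10/7) → Z = 7404/77
The feasible region is unbounded (it extends along (3, 1), (1, 11)), but Z strictly increases along every unbounded feasible direction, so there is no improving ray and the minimum is attained at a vertex.

The minimum is at (81/11, 0). Substituting into each constraint, equality holds for (2) and (3); the remaining constraints have slack.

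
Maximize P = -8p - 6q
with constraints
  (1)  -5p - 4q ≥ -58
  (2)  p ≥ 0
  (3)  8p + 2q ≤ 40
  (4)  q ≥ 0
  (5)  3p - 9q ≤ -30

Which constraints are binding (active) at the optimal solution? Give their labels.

Extreme points and P = -8p - 6q:
  (0, 29/2) → P = -87
  (2, 12) → P = -88
  (0, 10/3) → P = -20
  (50/13, 60/13) → P = -760/13

The maximum is at (0, 10/3). Substituting into each constraint, equality holds for (2) and (5); the remaining constraints have slack.

(2) and (5)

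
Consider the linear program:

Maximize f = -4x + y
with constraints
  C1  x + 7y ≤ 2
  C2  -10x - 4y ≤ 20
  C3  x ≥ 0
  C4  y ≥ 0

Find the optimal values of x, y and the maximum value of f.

Extreme points and f = -4x + y:
  (0, 2/7) → f = 2/7
  (2, 0) → f = -8
  (0, 0) → f = 0

The optimum lies where x + 7y = 2 and x = 0.
Solving simultaneously gives x = 0, y = 2/7.

x = 0, y = 2/7, maximum f = 2/7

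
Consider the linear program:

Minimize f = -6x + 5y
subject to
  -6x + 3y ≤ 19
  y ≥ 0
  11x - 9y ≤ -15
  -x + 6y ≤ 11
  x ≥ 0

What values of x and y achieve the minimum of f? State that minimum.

Feasible corners and f = -6x + 5y:
  (3/19, 106/57) → f = 476/57
  (0, 5/3) → f = 25/3
  (0, 11/6) → f = 55/6

The optimum lies where 11x - 9y = -15 and x = 0.
Solving simultaneously gives x = 0, y = 5/3.

x = 0, y = 5/3, minimum f = 25/3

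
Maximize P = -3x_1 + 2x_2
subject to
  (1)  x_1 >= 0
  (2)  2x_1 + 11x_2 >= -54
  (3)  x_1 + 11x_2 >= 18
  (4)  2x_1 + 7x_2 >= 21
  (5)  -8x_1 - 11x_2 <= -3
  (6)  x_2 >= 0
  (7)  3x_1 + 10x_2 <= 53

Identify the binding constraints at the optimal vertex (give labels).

(1) and (7)

Feasible corners and P = -3x_1 + 2x_2:
  (0, 3) → P = 6
  (0, 53/10) → P = 53/5
  (7, 1) → P = -19
  (403/23, 1/23) → P = -1207/23

The maximum is at (0, 53/10). Substituting into each constraint, equality holds for (1) and (7); the remaining constraints have slack.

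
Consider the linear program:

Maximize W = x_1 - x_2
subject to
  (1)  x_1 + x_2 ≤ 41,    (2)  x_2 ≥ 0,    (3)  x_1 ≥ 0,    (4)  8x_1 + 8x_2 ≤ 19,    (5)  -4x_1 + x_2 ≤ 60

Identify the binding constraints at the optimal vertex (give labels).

Vertices and W = x_1 - x_2:
  (0, 0) → W = 0
  (19/8, 0) → W = 19/8
  (0, 19/8) → W = -19/8

The maximum is at (19/8, 0). Substituting into each constraint, equality holds for (2) and (4); the remaining constraints have slack.

(2) and (4)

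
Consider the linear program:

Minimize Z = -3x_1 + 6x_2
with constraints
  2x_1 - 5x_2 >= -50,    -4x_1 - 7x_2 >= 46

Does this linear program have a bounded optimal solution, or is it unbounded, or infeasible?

From the feasible point (-290/17, 54/17), moving in the direction (7, -4) keeps every constraint satisfied while Z decreases without bound.

unbounded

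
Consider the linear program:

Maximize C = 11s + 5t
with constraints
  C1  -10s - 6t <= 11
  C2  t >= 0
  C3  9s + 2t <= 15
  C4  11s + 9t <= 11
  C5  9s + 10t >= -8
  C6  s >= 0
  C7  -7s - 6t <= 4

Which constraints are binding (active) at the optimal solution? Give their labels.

Vertices and C = 11s + 5t:
  (1, 0) → C = 11
  (0, 0) → C = 0
  (0, 11/9) → C = 55/9

The maximum is at (1, 0). Substituting into each constraint, equality holds for C2 and C4; the remaining constraints have slack.

C2 and C4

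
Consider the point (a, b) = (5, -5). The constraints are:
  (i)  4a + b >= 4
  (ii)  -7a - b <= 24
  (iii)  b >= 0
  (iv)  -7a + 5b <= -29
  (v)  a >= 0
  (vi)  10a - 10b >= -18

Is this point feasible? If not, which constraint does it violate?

Constraint (iii): b = -5, which is not ≥ 0. All other constraints are satisfied.

not feasible — violates (iii)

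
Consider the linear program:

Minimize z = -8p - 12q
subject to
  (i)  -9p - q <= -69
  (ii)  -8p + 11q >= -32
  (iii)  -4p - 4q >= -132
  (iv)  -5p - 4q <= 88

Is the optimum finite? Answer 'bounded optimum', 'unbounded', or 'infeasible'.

bounded optimum

Extreme points and z = -8p - 12q:
  (791/107, 264/107) → z = -9496/107
  (9/2, 57/2) → z = -378
  (395/19, 232/19) → z = -5944/19
The feasible region has finitely many vertices and no improving ray; the minimum is -378 at (9/2, 57/2).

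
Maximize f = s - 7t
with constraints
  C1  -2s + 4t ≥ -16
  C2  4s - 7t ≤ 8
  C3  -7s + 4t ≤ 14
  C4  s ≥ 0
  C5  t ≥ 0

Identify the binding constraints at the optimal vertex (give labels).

C2 and C5

Feasible corners and f = s - 7t:
  (2, 0) → f = 2
  (0, 7/2) → f = -49/2
  (0, 0) → f = 0
The feasible region is unbounded (it extends along (7, 4), (4, 7)), but f strictly decreases along every unbounded feasible direction, so there is no improving ray and the maximum is attained at a vertex.

The maximum is at (2, 0). Substituting into each constraint, equality holds for C2 and C5; the remaining constraints have slack.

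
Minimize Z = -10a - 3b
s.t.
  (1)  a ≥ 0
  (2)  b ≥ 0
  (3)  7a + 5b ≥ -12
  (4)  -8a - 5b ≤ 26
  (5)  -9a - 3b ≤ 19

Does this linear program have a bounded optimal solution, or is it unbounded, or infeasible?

unbounded

From the feasible point (0, 0), moving in the direction (0, 1) keeps every constraint satisfied while Z decreases without bound.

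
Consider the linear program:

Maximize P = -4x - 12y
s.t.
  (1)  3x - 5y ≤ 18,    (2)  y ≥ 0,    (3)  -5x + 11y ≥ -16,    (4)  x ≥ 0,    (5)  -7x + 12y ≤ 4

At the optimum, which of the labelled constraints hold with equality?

Corner points and P = -4x - 12y:
  (59/4, 21/4) → P = -122
  (236, 138) → P = -2600
  (16/5, 0) → P = -64/5
  (0, 0) → P = 0
  (0, 1/3) → P = -4

The maximum is at (0, 0). Substituting into each constraint, equality holds for (2) and (4); the remaining constraints have slack.

(2) and (4)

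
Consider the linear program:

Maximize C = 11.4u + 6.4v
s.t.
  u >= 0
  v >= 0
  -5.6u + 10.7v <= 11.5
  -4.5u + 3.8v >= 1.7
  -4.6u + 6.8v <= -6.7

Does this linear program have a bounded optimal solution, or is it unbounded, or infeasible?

The boundaries u = 0 and -5.6u + 10.7v = 11.5 meet at (0, 115/107), but that point violates -4.6u + 6.8v ≤ -6.7. Every candidate vertex is excluded by some other constraint, so the feasible region is empty.

infeasible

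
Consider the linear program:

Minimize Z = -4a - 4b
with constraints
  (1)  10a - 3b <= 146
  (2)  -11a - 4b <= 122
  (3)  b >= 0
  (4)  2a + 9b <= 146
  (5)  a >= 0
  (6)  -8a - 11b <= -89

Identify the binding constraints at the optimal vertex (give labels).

Vertices and Z = -4a - 4b:
  (73/5, 0) → Z = -292/5
  (73/4, 73/6) → Z = -365/3
  (89/8, 0) → Z = -89/2
  (0, 146/9) → Z = -584/9
  (0, 89/11) → Z = -356/11

The minimum is at (73/4, 73/6). Substituting into each constraint, equality holds for (1) and (4); the remaining constraints have slack.

(1) and (4)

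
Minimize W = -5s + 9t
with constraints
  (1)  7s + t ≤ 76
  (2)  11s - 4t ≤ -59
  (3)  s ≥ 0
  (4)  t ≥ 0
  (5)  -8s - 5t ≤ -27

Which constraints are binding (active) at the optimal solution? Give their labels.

(2) and (3)

Corner points and W = -5s + 9t:
  (245/39, 1249/39) → W = 10016/39
  (0, 76) → W = 684
  (0, 59/4) → W = 531/4

The minimum is at (0, 59/4). Substituting into each constraint, equality holds for (2) and (3); the remaining constraints have slack.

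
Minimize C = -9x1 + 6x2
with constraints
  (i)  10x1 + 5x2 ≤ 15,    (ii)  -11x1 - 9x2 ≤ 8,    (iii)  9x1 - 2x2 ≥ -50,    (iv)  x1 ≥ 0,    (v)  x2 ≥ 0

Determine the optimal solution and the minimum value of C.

x1 = 3/2, x2 = 0, minimum C = -27/2

Vertices and C = -9x1 + 6x2:
  (0, 3) → C = 18
  (3/2, 0) → C = -27/2
  (0, 0) → C = 0

At the optimal vertex, 10x1 + 5x2 = 15 and x2 = 0.
Solving simultaneously gives x1 = 3/2, x2 = 0.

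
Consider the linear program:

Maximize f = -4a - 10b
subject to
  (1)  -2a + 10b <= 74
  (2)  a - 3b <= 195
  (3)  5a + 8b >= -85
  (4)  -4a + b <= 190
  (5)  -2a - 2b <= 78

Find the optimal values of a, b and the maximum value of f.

a = 1305/23, b = -1060/23, maximum f = 5380/23

Feasible corners and f = -4a - 10b:
  (543, 116) → f = -3332
  (-721/33, 100/33) → f = 628/11
  (1305/23, -1060/23) → f = 5380/23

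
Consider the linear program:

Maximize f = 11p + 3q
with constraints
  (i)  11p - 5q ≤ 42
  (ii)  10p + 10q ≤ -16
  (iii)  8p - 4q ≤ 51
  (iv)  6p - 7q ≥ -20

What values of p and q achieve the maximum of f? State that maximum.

Vertices and f = 11p + 3q:
  (17/8, -149/40) → f = 61/5
  (-87/4, -225/4) → f = -408
  (-12/5, 4/5) → f = -24
The feasible region is unbounded (it extends along (-7, -6), (-1, -2)), but f strictly decreases along every unbounded feasible direction, so there is no improving ray and the maximum is attained at a vertex.

The binding constraints are 11p - 5q = 42 and 10p + 10q = -16.
Solving simultaneously gives p = 17/8, q = -149/40.

p = 17/8, q = -149/40, maximum f = 61/5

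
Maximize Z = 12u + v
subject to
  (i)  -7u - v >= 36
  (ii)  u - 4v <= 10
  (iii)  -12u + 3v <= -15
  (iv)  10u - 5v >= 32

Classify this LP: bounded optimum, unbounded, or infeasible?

infeasible

The boundaries -7u - v = 36 and -12u + 3v = -15 meet at (-31/11, -179/11), but that point violates u - 4v ≤ 10. Every candidate vertex is excluded by some other constraint, so the feasible region is empty.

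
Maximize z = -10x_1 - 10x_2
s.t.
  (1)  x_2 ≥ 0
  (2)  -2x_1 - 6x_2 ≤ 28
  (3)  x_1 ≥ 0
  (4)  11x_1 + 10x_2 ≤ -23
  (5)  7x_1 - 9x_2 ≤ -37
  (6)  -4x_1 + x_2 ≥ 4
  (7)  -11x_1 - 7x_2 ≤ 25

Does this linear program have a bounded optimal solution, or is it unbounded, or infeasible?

infeasible

The boundaries x_1 = 0 and 7x_1 - 9x_2 = -37 meet at (0, 37/9), but that point violates 11x_1 + 10x_2 ≤ -23. Every candidate vertex is excluded by some other constraint, so the feasible region is empty.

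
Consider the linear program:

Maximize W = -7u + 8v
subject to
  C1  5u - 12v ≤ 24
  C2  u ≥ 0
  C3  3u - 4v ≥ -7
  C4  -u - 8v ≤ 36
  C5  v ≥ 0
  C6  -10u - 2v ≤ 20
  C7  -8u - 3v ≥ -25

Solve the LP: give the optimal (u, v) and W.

u = 0, v = 7/4, maximum W = 14

Vertices and W = -7u + 8v:
  (0, 7/4) → W = 14
  (0, 0) → W = 0
  (79/41, 131/41) → W = 495/41
  (25/8, 0) → W = -175/8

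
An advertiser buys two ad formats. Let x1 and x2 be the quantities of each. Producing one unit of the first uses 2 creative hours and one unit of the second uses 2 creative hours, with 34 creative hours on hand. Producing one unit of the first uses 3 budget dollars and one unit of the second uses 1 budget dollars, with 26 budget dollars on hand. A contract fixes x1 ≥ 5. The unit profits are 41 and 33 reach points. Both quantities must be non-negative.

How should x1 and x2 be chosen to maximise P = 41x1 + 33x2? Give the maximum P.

Corner points and P = 41x1 + 33x2:
  (26/3, 0) → P = 1066/3
  (5, 0) → P = 205
  (5, 11) → P = 568

At the optimal vertex, 3x1 + x2 = 26 and x1 = 5.
Solving simultaneously gives x1 = 5, x2 = 11.

x1 = 5, x2 = 11, maximum P = 568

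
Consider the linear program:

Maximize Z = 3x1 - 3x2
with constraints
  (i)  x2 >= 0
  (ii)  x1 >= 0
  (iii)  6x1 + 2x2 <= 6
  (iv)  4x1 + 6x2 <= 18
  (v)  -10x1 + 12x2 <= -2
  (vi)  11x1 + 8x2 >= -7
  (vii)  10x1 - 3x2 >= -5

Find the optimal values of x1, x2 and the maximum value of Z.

x1 = 1, x2 = 0, maximum Z = 3

Extreme points and Z = 3x1 - 3x2:
  (1, 0) → Z = 3
  (1/5, 0) → Z = 3/5
  (19/23, 12/23) → Z = 21/23

The optimum lies where x2 = 0 and 6x1 + 2x2 = 6.
Solving simultaneously gives x1 = 1, x2 = 0.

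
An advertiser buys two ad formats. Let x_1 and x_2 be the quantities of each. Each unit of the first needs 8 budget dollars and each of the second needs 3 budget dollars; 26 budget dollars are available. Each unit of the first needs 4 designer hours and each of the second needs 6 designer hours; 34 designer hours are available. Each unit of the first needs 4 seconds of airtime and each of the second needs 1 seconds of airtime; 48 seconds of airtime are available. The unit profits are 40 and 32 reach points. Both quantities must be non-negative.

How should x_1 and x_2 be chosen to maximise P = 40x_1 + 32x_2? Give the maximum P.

x_1 = 3/2, x_2 = 14/3, maximum P = 628/3

Vertices and P = 40x_1 + 32x_2:
  (0, 0) → P = 0
  (0, 17/3) → P = 544/3
  (13/4, 0) → P = 130
  (3/2, 14/3) → P = 628/3

The optimum lies where 8x_1 + 3x_2 = 26 and 4x_1 + 6x_2 = 34.
Solving simultaneously gives x_1 = 3/2, x_2 = 14/3.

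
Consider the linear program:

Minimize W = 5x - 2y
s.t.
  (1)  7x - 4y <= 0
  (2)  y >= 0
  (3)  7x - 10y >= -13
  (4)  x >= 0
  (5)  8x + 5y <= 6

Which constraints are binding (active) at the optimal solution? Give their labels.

(4) and (5)

Vertices and W = 5x - 2y:
  (0, 0) → W = 0
  (24/67, 42/67) → W = 36/67
  (0, 6/5) → W = -12/5

The minimum is at (0, 6/5). Substituting into each constraint, equality holds for (4) and (5); the remaining constraints have slack.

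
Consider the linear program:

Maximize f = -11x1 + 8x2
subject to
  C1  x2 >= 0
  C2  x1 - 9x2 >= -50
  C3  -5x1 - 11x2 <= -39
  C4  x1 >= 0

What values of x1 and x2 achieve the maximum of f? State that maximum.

The feasible region is unbounded (it extends along (1, 0), (9, 1)), but f strictly decreases along every unbounded feasible direction, so there is no improving ray and the maximum is attained at a vertex.

The optimum lies where x1 - 9x2 = -50 and x1 = 0.
Solving simultaneously gives x1 = 0, x2 = 50/9.

x1 = 0, x2 = 50/9, maximum f = 400/9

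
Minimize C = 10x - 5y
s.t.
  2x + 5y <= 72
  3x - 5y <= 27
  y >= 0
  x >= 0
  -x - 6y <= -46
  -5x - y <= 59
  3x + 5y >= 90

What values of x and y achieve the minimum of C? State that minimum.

x = 18, y = 36/5, minimum C = 144

Extreme points and C = 10x - 5y:
  (99/5, 162/25) → C = 828/5
  (18, 36/5) → C = 144
  (39/2, 63/10) → C = 327/2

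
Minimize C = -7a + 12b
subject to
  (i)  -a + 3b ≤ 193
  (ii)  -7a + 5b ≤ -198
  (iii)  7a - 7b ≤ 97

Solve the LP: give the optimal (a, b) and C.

Vertices and C = -7a + 12b:
  (1559/16, 1549/16) → C = 7675/16
  (821/7, 724/7) → C = 2941/7
  (901/14, 101/2) → C = 311/2

a = 901/14, b = 101/2, minimum C = 311/2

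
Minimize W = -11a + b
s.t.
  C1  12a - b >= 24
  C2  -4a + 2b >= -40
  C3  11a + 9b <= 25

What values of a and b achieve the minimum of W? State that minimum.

a = 205/29, b = -170/29, minimum W = -2425/29

Feasible corners and W = -11a + b:
  (2/5, -96/5) → W = -118/5
  (241/119, 36/119) → W = -2615/119
  (205/29, -170/29) → W = -2425/29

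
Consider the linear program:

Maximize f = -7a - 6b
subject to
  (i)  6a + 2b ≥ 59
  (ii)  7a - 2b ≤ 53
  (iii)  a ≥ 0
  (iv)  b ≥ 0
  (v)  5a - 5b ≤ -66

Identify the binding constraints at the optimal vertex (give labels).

(i) and (v)

Extreme points and f = -7a - 6b:
  (0, 59/2) → f = -177
  (163/40, 691/40) → f = -5287/40
  (397/25, 727/25) → f = -7141/25
The feasible region is unbounded (it extends along (0, 1), (2, 7)), but f strictly decreases along every unbounded feasible direction, so there is no improving ray and the maximum is attained at a vertex.

The maximum is at (163/40, 691/40). Substituting into each constraint, equality holds for (i) and (v); the remaining constraints have slack.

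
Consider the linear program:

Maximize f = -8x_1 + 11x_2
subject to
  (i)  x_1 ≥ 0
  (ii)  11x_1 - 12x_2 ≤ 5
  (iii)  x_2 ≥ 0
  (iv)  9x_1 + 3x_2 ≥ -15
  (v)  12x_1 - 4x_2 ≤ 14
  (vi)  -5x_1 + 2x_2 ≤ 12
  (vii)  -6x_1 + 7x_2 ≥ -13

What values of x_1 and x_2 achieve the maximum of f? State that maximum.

x_1 = 19, x_2 = 107/2, maximum f = 873/2

Extreme points and f = -8x_1 + 11x_2:
  (0, 0) → f = 0
  (0, 6) → f = 66
  (5/11, 0) → f = -40/11
  (37/25, 47/50) → f = -3/2
  (19, 107/2) → f = 873/2

The optimum lies where 12x_1 - 4x_2 = 14 and -5x_1 + 2x_2 = 12.
Solving simultaneously gives x_1 = 19, x_2 = 107/2.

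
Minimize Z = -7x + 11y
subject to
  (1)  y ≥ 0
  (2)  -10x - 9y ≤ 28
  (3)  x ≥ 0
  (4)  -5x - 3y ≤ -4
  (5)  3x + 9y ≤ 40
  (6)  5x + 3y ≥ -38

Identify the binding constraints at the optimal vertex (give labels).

Vertices and Z = -7x + 11y:
  (4/5, 0) → Z = -28/5
  (40/3, 0) → Z = -280/3
  (0, 4/3) → Z = 44/3
  (0, 40/9) → Z = 440/9

The minimum is at (40/3, 0). Substituting into each constraint, equality holds for (1) and (5); the remaining constraints have slack.

(1) and (5)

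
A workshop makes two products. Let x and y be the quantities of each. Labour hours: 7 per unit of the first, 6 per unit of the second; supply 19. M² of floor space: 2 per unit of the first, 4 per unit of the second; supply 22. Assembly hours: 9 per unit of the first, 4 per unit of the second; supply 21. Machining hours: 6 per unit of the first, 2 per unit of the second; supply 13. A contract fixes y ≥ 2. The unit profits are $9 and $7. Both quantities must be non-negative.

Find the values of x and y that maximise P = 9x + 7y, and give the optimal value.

Extreme points and P = 9x + 7y:
  (0, 19/6) → P = 133/6
  (0, 2) → P = 14
  (1, 2) → P = 23

x = 1, y = 2, maximum P = 23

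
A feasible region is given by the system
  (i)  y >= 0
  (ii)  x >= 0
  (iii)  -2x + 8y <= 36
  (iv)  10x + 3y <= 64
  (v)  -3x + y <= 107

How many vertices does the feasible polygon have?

Of the 10 pairwise boundary intersections, those satisfying every inequality are:
  (0, 0)
  (32/5, 0)
  (0, 9/2)
  (202/43, 244/43)

4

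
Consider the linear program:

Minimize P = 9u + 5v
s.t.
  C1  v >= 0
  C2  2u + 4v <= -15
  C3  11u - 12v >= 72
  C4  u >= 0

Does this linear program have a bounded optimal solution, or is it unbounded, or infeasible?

The boundaries v = 0 and 11u - 12v = 72 meet at (72/11, 0), but that point violates 2u + 4v ≤ -15. Every candidate vertex is excluded by some other constraint, so the feasible region is empty.

infeasible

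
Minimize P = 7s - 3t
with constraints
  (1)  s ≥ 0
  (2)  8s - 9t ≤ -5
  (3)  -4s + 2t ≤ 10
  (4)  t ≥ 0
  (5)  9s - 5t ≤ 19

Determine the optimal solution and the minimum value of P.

Corner points and P = 7s - 3t:
  (0, 5/9) → P = -5/3
  (0, 5) → P = -15
  (196/41, 197/41) → P = 781/41
The feasible region is unbounded (it extends along (1, 2), (5, 9)), but P strictly increases along every unbounded feasible direction, so there is no improving ray and the minimum is attained at a vertex.

The optimum lies where s = 0 and -4s + 2t = 10.
Solving simultaneously gives s = 0, t = 5.

s = 0, t = 5, minimum P = -15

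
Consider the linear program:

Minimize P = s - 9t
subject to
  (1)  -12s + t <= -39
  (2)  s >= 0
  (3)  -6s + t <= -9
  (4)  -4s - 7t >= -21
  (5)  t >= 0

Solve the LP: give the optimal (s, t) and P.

s = 147/44, t = 12/11, minimum P = -285/44

Feasible corners and P = s - 9t:
  (147/44, 12/11) → P = -285/44
  (13/4, 0) → P = 13/4
  (21/4, 0) → P = 21/4

The binding constraints are -12s + t = -39 and -4s - 7t = -21.
Solving simultaneously gives s = 147/44, t = 12/11.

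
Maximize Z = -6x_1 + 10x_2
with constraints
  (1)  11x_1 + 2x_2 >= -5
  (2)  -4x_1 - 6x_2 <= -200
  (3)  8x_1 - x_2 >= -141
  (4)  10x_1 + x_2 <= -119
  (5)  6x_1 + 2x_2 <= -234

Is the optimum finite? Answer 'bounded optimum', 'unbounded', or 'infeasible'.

The boundaries 10x_1 + x_2 = -119 and 6x_1 + 2x_2 = -234 meet at (-2/7, -813/7), but that point violates 11x_1 + 2x_2 ≥ -5. Every candidate vertex is excluded by some other constraint, so the feasible region is empty.

infeasible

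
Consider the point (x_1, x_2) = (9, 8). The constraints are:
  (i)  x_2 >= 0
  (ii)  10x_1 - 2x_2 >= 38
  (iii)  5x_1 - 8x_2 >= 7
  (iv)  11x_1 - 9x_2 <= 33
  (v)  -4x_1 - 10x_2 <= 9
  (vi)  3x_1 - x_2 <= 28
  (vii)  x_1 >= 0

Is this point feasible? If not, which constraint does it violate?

not feasible — violates (iii)

Constraint (iii): 5x_1 - 8x_2 = -19, which is not ≥ 7. All other constraints are satisfied.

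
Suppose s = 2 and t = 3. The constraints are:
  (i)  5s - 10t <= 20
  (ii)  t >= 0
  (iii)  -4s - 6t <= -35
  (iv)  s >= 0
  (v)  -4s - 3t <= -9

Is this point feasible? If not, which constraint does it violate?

Constraint (iii): -4s - 6t = -26, which is not ≤ -35. All other constraints are satisfied.

not feasible — violates (iii)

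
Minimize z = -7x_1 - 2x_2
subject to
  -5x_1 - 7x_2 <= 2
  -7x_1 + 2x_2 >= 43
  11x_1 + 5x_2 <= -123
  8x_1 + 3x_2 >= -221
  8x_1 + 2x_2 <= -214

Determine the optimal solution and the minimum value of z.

Extreme points and z = -7x_1 - 2x_2:
  (-1541/41, 1089/41) → z = 8609/41
  (-747/23, 527/23) → z = 4175/23
  (-736/7, 1447/7) → z = 2258/7
  (-412/9, 685/9) → z = 1514/9

x_1 = -412/9, x_2 = 685/9, minimum z = 1514/9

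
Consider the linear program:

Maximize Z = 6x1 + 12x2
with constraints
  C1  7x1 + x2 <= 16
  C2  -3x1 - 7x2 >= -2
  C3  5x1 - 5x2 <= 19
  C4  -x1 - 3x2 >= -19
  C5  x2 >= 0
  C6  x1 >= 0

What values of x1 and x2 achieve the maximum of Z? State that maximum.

x1 = 2/3, x2 = 0, maximum Z = 4

The optimum lies where -3x1 - 7x2 = -2 and x2 = 0.
Solving simultaneously gives x1 = 2/3, x2 = 0.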